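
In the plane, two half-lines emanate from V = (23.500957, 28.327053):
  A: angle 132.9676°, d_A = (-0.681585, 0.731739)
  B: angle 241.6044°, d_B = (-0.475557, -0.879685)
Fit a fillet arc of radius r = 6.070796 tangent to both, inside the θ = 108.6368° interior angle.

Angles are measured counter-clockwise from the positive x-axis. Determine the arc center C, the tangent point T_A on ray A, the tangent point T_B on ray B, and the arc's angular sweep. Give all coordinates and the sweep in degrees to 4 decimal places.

center=(16.0874,27.3792) T_A=(20.5297,31.5170) T_B=(21.4278,24.4922) sweep=71.3632

bisector direction at 187.2860° = (-0.991925,-0.126822)
center distance |VC| = r/sin(θ/2) = 6.070796/sin(54.3184°) = 7.473856
C = V + |VC|·bis = (16.0874,27.3792)
T_A = V + ((C−V)·d_A)·d_A = V + 4.3594·d_A = (20.5297,31.5170)
T_B = V + ((C−V)·d_B)·d_B = V + 4.3594·d_B = (21.4278,24.4922)
sweep = 180° − θ = 71.3632°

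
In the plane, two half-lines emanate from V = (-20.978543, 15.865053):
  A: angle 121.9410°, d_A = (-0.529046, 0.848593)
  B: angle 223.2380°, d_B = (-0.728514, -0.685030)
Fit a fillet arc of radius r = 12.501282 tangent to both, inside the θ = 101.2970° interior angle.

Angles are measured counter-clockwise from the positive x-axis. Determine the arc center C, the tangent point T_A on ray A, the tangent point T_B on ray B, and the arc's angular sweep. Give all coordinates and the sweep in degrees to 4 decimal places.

bisector direction at 172.5895° = (-0.991648,0.128977)
center distance |VC| = r/sin(θ/2) = 12.501282/sin(50.6485°) = 16.166763
C = V + |VC|·bis = (-37.0103,17.9502)
T_A = V + ((C−V)·d_A)·d_A = V + 10.2510·d_A = (-26.4018,24.5639)
T_B = V + ((C−V)·d_B)·d_B = V + 10.2510·d_B = (-28.4465,8.8428)
sweep = 180° − θ = 78.7030°

center=(-37.0103,17.9502) T_A=(-26.4018,24.5639) T_B=(-28.4465,8.8428) sweep=78.7030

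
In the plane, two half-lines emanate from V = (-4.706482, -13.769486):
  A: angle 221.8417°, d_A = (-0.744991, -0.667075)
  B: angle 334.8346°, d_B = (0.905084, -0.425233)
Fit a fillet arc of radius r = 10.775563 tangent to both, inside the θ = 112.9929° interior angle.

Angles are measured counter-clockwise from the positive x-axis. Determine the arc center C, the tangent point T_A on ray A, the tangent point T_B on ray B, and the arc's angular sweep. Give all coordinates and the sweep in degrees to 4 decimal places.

center=(-2.8325,-26.5555) T_A=(-10.0206,-18.5278) T_B=(1.7496,-16.8027) sweep=67.0071

bisector direction at 278.3381° = (0.145015,-0.989429)
center distance |VC| = r/sin(θ/2) = 10.775563/sin(56.4965°) = 12.922638
C = V + |VC|·bis = (-2.8325,-26.5555)
T_A = V + ((C−V)·d_A)·d_A = V + 7.1331·d_A = (-10.0206,-18.5278)
T_B = V + ((C−V)·d_B)·d_B = V + 7.1331·d_B = (1.7496,-16.8027)
sweep = 180° − θ = 67.0071°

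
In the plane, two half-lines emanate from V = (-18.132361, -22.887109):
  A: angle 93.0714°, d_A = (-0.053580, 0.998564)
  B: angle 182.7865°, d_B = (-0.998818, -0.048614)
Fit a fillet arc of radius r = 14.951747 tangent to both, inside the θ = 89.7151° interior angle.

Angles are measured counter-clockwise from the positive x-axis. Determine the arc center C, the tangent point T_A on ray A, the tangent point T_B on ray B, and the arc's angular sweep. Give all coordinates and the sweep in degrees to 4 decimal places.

bisector direction at 137.9289° = (-0.742314,0.670052)
center distance |VC| = r/sin(θ/2) = 14.951747/sin(44.8576°) = 21.197731
C = V + |VC|·bis = (-33.8677,-8.6835)
T_A = V + ((C−V)·d_A)·d_A = V + 15.0263·d_A = (-18.9375,-7.8824)
T_B = V + ((C−V)·d_B)·d_B = V + 15.0263·d_B = (-33.1409,-23.6176)
sweep = 180° − θ = 90.2849°

center=(-33.8677,-8.6835) T_A=(-18.9375,-7.8824) T_B=(-33.1409,-23.6176) sweep=90.2849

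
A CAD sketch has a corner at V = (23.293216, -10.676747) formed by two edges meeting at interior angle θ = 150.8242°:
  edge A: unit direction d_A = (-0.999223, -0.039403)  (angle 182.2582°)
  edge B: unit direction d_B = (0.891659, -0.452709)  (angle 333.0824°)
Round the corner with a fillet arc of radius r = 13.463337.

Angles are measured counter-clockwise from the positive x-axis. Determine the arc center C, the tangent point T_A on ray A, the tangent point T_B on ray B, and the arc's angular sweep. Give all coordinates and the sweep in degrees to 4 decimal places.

center=(20.3225,-24.2677) T_A=(19.7920,-10.8148) T_B=(26.4175,-12.2630) sweep=29.1758

bisector direction at 257.6703° = (-0.213537,-0.976935)
center distance |VC| = r/sin(θ/2) = 13.463337/sin(75.4121°) = 13.911821
C = V + |VC|·bis = (20.3225,-24.2677)
T_A = V + ((C−V)·d_A)·d_A = V + 3.5039·d_A = (19.7920,-10.8148)
T_B = V + ((C−V)·d_B)·d_B = V + 3.5039·d_B = (26.4175,-12.2630)
sweep = 180° − θ = 29.1758°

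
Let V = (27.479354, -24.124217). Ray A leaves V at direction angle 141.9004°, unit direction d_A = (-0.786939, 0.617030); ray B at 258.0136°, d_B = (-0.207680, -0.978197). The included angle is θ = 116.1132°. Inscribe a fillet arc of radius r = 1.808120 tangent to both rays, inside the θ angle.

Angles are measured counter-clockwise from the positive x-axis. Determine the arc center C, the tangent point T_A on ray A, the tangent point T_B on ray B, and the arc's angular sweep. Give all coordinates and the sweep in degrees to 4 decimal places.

center=(25.4765,-24.8515) T_A=(26.5922,-23.4286) T_B=(27.2452,-25.2270) sweep=63.8868

bisector direction at 199.9570° = (-0.939949,-0.341315)
center distance |VC| = r/sin(θ/2) = 1.808120/sin(58.0566°) = 2.130782
C = V + |VC|·bis = (25.4765,-24.8515)
T_A = V + ((C−V)·d_A)·d_A = V + 1.1274·d_A = (26.5922,-23.4286)
T_B = V + ((C−V)·d_B)·d_B = V + 1.1274·d_B = (27.2452,-25.2270)
sweep = 180° − θ = 63.8868°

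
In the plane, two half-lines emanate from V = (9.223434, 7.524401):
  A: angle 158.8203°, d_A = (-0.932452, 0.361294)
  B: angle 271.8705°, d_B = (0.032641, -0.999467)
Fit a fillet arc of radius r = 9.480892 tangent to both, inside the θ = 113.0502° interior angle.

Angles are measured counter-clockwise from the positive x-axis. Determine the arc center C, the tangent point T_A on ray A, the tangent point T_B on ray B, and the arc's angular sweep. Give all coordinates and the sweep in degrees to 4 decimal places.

bisector direction at 215.3454° = (-0.815679,-0.578504)
center distance |VC| = r/sin(θ/2) = 9.480892/sin(56.5251°) = 11.366238
C = V + |VC|·bis = (-0.0478,0.9490)
T_A = V + ((C−V)·d_A)·d_A = V + 6.2693·d_A = (3.3776,9.7895)
T_B = V + ((C−V)·d_B)·d_B = V + 6.2693·d_B = (9.4281,1.2584)
sweep = 180° − θ = 66.9498°

center=(-0.0478,0.9490) T_A=(3.3776,9.7895) T_B=(9.4281,1.2584) sweep=66.9498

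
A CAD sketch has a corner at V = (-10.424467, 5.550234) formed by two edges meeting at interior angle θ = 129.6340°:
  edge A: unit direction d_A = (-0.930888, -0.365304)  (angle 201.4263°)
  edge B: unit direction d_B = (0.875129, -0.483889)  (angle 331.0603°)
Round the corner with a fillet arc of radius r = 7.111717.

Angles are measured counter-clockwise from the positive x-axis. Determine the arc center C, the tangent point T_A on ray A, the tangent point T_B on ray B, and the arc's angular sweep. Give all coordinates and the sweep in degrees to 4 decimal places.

bisector direction at 266.2433° = (-0.065520,-0.997851)
center distance |VC| = r/sin(θ/2) = 7.111717/sin(64.8170°) = 7.858656
C = V + |VC|·bis = (-10.9394,-2.2915)
T_A = V + ((C−V)·d_A)·d_A = V + 3.3439·d_A = (-13.5373,4.3287)
T_B = V + ((C−V)·d_B)·d_B = V + 3.3439·d_B = (-7.4981,3.9321)
sweep = 180° − θ = 50.3660°

center=(-10.9394,-2.2915) T_A=(-13.5373,4.3287) T_B=(-7.4981,3.9321) sweep=50.3660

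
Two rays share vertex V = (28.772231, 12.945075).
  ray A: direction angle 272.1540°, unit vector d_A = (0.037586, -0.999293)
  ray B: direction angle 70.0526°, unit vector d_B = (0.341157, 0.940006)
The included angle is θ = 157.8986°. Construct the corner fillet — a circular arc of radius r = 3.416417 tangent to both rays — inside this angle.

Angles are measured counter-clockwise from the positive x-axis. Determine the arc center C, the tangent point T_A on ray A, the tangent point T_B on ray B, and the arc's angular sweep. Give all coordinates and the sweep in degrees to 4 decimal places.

center=(32.2113,12.4067) T_A=(28.7973,12.2783) T_B=(28.9999,13.5723) sweep=22.1014

bisector direction at 351.1033° = (0.987969,-0.154653)
center distance |VC| = r/sin(θ/2) = 3.416417/sin(78.9493°) = 3.480961
C = V + |VC|·bis = (32.2113,12.4067)
T_A = V + ((C−V)·d_A)·d_A = V + 0.6672·d_A = (28.7973,12.2783)
T_B = V + ((C−V)·d_B)·d_B = V + 0.6672·d_B = (28.9999,13.5723)
sweep = 180° − θ = 22.1014°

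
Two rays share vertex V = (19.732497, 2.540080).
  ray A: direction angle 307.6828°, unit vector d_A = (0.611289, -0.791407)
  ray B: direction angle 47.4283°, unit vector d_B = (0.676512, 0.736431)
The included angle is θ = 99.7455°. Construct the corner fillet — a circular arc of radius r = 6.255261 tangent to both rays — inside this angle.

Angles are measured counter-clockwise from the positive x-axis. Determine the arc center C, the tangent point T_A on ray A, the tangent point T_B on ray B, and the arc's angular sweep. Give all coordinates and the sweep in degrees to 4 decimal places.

bisector direction at 357.5555° = (0.999090,-0.042651)
center distance |VC| = r/sin(θ/2) = 6.255261/sin(49.8728°) = 8.180929
C = V + |VC|·bis = (27.9060,2.1912)
T_A = V + ((C−V)·d_A)·d_A = V + 5.2725·d_A = (22.9555,-1.6326)
T_B = V + ((C−V)·d_B)·d_B = V + 5.2725·d_B = (23.2994,6.4229)
sweep = 180° − θ = 80.2545°

center=(27.9060,2.1912) T_A=(22.9555,-1.6326) T_B=(23.2994,6.4229) sweep=80.2545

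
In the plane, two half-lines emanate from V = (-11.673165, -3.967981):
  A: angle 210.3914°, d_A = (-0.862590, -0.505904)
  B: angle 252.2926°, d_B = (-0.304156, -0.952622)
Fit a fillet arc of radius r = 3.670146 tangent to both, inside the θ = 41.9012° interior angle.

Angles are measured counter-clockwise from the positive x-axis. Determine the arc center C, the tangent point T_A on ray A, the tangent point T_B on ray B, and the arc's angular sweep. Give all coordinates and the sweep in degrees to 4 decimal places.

bisector direction at 231.3420° = (-0.624670,-0.780889)
center distance |VC| = r/sin(θ/2) = 3.670146/sin(20.9506°) = 10.264337
C = V + |VC|·bis = (-18.0850,-11.9833)
T_A = V + ((C−V)·d_A)·d_A = V + 9.5858·d_A = (-19.9417,-8.8175)
T_B = V + ((C−V)·d_B)·d_B = V + 9.5858·d_B = (-14.5887,-13.0996)
sweep = 180° − θ = 138.0988°

center=(-18.0850,-11.9833) T_A=(-19.9417,-8.8175) T_B=(-14.5887,-13.0996) sweep=138.0988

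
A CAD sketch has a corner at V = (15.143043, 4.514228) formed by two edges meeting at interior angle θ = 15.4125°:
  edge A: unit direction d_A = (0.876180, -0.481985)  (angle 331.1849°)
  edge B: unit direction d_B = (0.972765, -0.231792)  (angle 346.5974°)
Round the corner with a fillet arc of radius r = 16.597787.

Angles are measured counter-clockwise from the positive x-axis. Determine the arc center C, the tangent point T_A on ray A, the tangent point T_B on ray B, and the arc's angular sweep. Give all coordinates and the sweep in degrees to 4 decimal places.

bisector direction at 338.8912° = (0.932898,-0.360141)
center distance |VC| = r/sin(θ/2) = 16.597787/sin(7.7062°) = 123.776991
C = V + |VC|·bis = (130.6143,-40.0629)
T_A = V + ((C−V)·d_A)·d_A = V + 122.6591·d_A = (122.6145,-54.6056)
T_B = V + ((C−V)·d_B)·d_B = V + 122.6591·d_B = (134.4616,-23.9172)
sweep = 180° − θ = 164.5875°

center=(130.6143,-40.0629) T_A=(122.6145,-54.6056) T_B=(134.4616,-23.9172) sweep=164.5875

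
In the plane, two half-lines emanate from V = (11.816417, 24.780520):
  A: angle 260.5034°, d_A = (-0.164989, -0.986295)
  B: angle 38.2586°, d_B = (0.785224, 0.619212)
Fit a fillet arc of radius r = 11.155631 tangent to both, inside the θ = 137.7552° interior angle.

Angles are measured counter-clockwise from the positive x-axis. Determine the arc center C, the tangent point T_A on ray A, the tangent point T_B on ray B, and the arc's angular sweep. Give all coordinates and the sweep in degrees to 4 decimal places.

bisector direction at 329.3810° = (0.860573,-0.509327)
center distance |VC| = r/sin(θ/2) = 11.155631/sin(68.8776°) = 11.959133
C = V + |VC|·bis = (22.1081,18.6894)
T_A = V + ((C−V)·d_A)·d_A = V + 4.3096·d_A = (11.1054,20.5300)
T_B = V + ((C−V)·d_B)·d_B = V + 4.3096·d_B = (15.2004,27.4491)
sweep = 180° − θ = 42.2448°

center=(22.1081,18.6894) T_A=(11.1054,20.5300) T_B=(15.2004,27.4491) sweep=42.2448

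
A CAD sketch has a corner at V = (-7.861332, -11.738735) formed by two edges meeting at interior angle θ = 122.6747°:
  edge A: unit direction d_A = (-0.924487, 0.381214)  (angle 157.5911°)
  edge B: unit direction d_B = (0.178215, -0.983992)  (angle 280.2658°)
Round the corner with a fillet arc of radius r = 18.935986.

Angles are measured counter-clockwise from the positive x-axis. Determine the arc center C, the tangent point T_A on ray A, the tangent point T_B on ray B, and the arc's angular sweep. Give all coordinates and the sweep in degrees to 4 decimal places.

bisector direction at 218.9285° = (-0.777931,-0.628349)
center distance |VC| = r/sin(θ/2) = 18.935986/sin(61.3374°) = 21.580479
C = V + |VC|·bis = (-24.6495,-25.2988)
T_A = V + ((C−V)·d_A)·d_A = V + 10.3511·d_A = (-17.4308,-7.7927)
T_B = V + ((C−V)·d_B)·d_B = V + 10.3511·d_B = (-6.0166,-21.9241)
sweep = 180° − θ = 57.3253°

center=(-24.6495,-25.2988) T_A=(-17.4308,-7.7927) T_B=(-6.0166,-21.9241) sweep=57.3253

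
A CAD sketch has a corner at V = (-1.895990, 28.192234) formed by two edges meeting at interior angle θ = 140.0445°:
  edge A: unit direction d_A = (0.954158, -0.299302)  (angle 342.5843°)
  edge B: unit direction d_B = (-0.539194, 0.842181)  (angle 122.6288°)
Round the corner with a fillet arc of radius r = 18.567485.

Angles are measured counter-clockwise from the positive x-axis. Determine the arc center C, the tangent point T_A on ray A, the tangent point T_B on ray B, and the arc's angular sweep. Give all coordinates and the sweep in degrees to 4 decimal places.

bisector direction at 52.6065° = (0.607285,0.794484)
center distance |VC| = r/sin(θ/2) = 18.567485/sin(70.0222°) = 19.756314
C = V + |VC|·bis = (10.1017,43.8883)
T_A = V + ((C−V)·d_A)·d_A = V + 6.7498·d_A = (4.5444,26.1720)
T_B = V + ((C−V)·d_B)·d_B = V + 6.7498·d_B = (-5.5355,33.8768)
sweep = 180° − θ = 39.9555°

center=(10.1017,43.8883) T_A=(4.5444,26.1720) T_B=(-5.5355,33.8768) sweep=39.9555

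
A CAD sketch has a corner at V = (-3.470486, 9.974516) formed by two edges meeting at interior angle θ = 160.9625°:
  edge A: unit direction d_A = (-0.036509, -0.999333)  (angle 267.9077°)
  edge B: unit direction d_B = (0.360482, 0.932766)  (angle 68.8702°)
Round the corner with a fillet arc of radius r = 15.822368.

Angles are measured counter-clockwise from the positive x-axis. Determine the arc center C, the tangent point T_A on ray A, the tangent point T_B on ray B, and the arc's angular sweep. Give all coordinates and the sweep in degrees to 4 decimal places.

bisector direction at 348.3889° = (0.979536,-0.201267)
center distance |VC| = r/sin(θ/2) = 15.822368/sin(80.4813°) = 16.043259
C = V + |VC|·bis = (12.2445,6.7455)
T_A = V + ((C−V)·d_A)·d_A = V + 2.6531·d_A = (-3.5673,7.3232)
T_B = V + ((C−V)·d_B)·d_B = V + 2.6531·d_B = (-2.5141,12.4492)
sweep = 180° − θ = 19.0375°

center=(12.2445,6.7455) T_A=(-3.5673,7.3232) T_B=(-2.5141,12.4492) sweep=19.0375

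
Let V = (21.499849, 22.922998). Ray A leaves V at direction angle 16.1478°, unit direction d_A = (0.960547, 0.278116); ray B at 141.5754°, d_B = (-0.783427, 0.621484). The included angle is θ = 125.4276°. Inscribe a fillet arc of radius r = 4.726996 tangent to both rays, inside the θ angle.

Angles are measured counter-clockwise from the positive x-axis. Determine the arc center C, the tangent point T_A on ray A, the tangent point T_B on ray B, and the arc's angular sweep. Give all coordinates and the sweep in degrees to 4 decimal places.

bisector direction at 78.8616° = (0.193180,0.981163)
center distance |VC| = r/sin(θ/2) = 4.726996/sin(62.7138°) = 5.318835
C = V + |VC|·bis = (22.5273,28.1416)
T_A = V + ((C−V)·d_A)·d_A = V + 2.4383·d_A = (23.8420,23.6011)
T_B = V + ((C−V)·d_B)·d_B = V + 2.4383·d_B = (19.5896,24.4384)
sweep = 180° − θ = 54.5724°

center=(22.5273,28.1416) T_A=(23.8420,23.6011) T_B=(19.5896,24.4384) sweep=54.5724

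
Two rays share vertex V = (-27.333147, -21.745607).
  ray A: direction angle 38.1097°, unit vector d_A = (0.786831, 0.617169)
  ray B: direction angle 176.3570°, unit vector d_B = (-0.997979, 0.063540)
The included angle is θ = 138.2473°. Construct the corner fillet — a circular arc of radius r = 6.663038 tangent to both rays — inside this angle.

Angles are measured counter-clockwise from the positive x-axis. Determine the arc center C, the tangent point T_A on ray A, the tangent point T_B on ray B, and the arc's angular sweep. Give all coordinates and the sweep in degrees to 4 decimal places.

bisector direction at 107.2333° = (-0.296264,0.955106)
center distance |VC| = r/sin(θ/2) = 6.663038/sin(69.1236°) = 7.131189
C = V + |VC|·bis = (-29.4459,-14.9346)
T_A = V + ((C−V)·d_A)·d_A = V + 2.5412·d_A = (-25.3336,-20.1772)
T_B = V + ((C−V)·d_B)·d_B = V + 2.5412·d_B = (-29.8692,-21.5841)
sweep = 180° − θ = 41.7527°

center=(-29.4459,-14.9346) T_A=(-25.3336,-20.1772) T_B=(-29.8692,-21.5841) sweep=41.7527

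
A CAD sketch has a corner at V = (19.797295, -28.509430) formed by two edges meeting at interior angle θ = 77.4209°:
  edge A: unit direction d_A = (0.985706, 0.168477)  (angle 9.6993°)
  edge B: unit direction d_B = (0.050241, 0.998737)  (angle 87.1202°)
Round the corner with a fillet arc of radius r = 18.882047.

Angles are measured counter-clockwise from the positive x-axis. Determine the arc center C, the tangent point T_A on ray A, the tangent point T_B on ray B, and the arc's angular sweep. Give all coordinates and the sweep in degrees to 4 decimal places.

bisector direction at 48.4098° = (0.663799,0.747911)
center distance |VC| = r/sin(θ/2) = 18.882047/sin(38.7105°) = 30.192677
C = V + |VC|·bis = (39.8392,-5.9280)
T_A = V + ((C−V)·d_A)·d_A = V + 23.5598·d_A = (43.0204,-24.5401)
T_B = V + ((C−V)·d_B)·d_B = V + 23.5598·d_B = (20.9810,-4.9793)
sweep = 180° − θ = 102.5791°

center=(39.8392,-5.9280) T_A=(43.0204,-24.5401) T_B=(20.9810,-4.9793) sweep=102.5791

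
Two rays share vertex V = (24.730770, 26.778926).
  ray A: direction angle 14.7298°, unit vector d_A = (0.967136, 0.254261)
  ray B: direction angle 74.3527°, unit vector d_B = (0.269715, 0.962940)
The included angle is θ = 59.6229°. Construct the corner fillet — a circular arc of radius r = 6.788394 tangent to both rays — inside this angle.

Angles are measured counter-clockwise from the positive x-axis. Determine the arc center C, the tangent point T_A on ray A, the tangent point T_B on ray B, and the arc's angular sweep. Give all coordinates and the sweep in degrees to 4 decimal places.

bisector direction at 44.5412° = (0.712746,0.701423)
center distance |VC| = r/sin(θ/2) = 6.788394/sin(29.8115°) = 13.654692
C = V + |VC|·bis = (34.4631,36.3566)
T_A = V + ((C−V)·d_A)·d_A = V + 11.8477·d_A = (36.1891,29.7913)
T_B = V + ((C−V)·d_B)·d_B = V + 11.8477·d_B = (27.9263,38.1876)
sweep = 180° − θ = 120.3771°

center=(34.4631,36.3566) T_A=(36.1891,29.7913) T_B=(27.9263,38.1876) sweep=120.3771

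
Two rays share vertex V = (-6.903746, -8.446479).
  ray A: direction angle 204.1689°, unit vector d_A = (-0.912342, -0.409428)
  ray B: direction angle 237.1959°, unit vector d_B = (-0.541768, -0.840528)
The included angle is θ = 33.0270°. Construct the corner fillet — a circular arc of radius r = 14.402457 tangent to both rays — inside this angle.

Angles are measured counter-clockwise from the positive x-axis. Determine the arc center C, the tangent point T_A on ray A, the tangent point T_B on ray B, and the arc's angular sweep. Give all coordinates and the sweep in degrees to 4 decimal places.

center=(-45.3284,-41.4764) T_A=(-51.2252,-28.3364) T_B=(-33.2228,-49.2792) sweep=146.9730

bisector direction at 220.6824° = (-0.758335,-0.651865)
center distance |VC| = r/sin(θ/2) = 14.402457/sin(16.5135°) = 50.669834
C = V + |VC|·bis = (-45.3284,-41.4764)
T_A = V + ((C−V)·d_A)·d_A = V + 48.5798·d_A = (-51.2252,-28.3364)
T_B = V + ((C−V)·d_B)·d_B = V + 48.5798·d_B = (-33.2228,-49.2792)
sweep = 180° − θ = 146.9730°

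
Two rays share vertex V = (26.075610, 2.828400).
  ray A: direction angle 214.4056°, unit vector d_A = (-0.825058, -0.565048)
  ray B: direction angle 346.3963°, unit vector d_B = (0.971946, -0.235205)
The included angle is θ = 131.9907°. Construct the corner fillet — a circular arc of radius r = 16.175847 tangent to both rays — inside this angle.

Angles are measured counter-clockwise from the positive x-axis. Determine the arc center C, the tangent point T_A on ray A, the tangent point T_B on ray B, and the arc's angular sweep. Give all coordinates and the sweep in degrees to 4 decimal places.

bisector direction at 280.4010° = (0.180535,-0.983568)
center distance |VC| = r/sin(θ/2) = 16.175847/sin(65.9954°) = 17.707309
C = V + |VC|·bis = (29.2724,-14.5880)
T_A = V + ((C−V)·d_A)·d_A = V + 7.2035·d_A = (20.1323,-1.2419)
T_B = V + ((C−V)·d_B)·d_B = V + 7.2035·d_B = (33.0770,1.1341)
sweep = 180° − θ = 48.0093°

center=(29.2724,-14.5880) T_A=(20.1323,-1.2419) T_B=(33.0770,1.1341) sweep=48.0093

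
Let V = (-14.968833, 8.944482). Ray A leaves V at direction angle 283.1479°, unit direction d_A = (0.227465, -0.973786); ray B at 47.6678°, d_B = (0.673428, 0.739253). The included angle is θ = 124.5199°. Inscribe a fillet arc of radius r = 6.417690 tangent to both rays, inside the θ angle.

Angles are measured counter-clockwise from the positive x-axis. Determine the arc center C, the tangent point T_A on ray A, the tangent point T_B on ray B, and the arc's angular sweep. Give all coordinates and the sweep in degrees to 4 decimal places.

center=(-7.9517,7.1177) T_A=(-14.2011,5.6579) T_B=(-12.6960,11.4395) sweep=55.4801

bisector direction at 345.4078° = (0.967744,-0.251937)
center distance |VC| = r/sin(θ/2) = 6.417690/sin(62.2600°) = 7.251066
C = V + |VC|·bis = (-7.9517,7.1177)
T_A = V + ((C−V)·d_A)·d_A = V + 3.3751·d_A = (-14.2011,5.6579)
T_B = V + ((C−V)·d_B)·d_B = V + 3.3751·d_B = (-12.6960,11.4395)
sweep = 180° − θ = 55.4801°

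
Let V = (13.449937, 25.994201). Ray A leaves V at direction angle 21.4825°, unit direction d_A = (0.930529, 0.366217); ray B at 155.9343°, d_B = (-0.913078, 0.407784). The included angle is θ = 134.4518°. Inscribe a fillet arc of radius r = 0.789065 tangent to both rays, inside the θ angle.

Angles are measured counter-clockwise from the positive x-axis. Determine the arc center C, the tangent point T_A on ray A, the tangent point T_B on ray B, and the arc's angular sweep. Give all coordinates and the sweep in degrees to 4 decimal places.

bisector direction at 88.7084° = (0.022541,0.999746)
center distance |VC| = r/sin(θ/2) = 0.789065/sin(67.2259°) = 0.855783
C = V + |VC|·bis = (13.4692,26.8498)
T_A = V + ((C−V)·d_A)·d_A = V + 0.3313·d_A = (13.7582,26.1155)
T_B = V + ((C−V)·d_B)·d_B = V + 0.3313·d_B = (13.1475,26.1293)
sweep = 180° − θ = 45.5482°

center=(13.4692,26.8498) T_A=(13.7582,26.1155) T_B=(13.1475,26.1293) sweep=45.5482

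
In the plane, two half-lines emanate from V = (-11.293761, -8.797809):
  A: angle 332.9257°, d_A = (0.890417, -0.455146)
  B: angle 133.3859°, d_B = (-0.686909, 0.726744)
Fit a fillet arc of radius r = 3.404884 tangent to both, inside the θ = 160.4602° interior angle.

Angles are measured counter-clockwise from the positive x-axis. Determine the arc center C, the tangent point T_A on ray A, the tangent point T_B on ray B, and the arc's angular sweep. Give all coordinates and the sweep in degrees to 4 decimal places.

bisector direction at 53.1558° = (0.599641,0.800269)
center distance |VC| = r/sin(θ/2) = 3.404884/sin(80.2301°) = 3.454991
C = V + |VC|·bis = (-9.2220,-6.0329)
T_A = V + ((C−V)·d_A)·d_A = V + 0.5863·d_A = (-10.7717,-9.0647)
T_B = V + ((C−V)·d_B)·d_B = V + 0.5863·d_B = (-11.6965,-8.3717)
sweep = 180° − θ = 19.5398°

center=(-9.2220,-6.0329) T_A=(-10.7717,-9.0647) T_B=(-11.6965,-8.3717) sweep=19.5398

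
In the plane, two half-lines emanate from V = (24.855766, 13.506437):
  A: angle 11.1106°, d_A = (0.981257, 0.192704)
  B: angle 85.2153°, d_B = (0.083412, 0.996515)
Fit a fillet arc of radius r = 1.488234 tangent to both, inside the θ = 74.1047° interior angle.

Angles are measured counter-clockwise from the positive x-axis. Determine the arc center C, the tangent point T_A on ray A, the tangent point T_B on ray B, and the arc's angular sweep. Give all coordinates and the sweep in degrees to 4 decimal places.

center=(26.5032,15.3466) T_A=(26.7900,13.8863) T_B=(25.0202,15.4708) sweep=105.8953

bisector direction at 48.1629° = (0.667014,0.745045)
center distance |VC| = r/sin(θ/2) = 1.488234/sin(37.0523°) = 2.469916
C = V + |VC|·bis = (26.5032,15.3466)
T_A = V + ((C−V)·d_A)·d_A = V + 1.9712·d_A = (26.7900,13.8863)
T_B = V + ((C−V)·d_B)·d_B = V + 1.9712·d_B = (25.0202,15.4708)
sweep = 180° − θ = 105.8953°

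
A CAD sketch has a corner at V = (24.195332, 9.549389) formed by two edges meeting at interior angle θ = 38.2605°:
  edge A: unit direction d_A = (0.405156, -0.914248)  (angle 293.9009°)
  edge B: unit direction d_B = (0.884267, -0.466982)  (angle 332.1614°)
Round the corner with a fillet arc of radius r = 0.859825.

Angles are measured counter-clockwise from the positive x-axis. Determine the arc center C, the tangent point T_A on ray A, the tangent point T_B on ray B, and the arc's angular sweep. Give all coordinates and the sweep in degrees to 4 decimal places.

bisector direction at 313.0311° = (0.682396,-0.730983)
center distance |VC| = r/sin(θ/2) = 0.859825/sin(19.1303°) = 2.623683
C = V + |VC|·bis = (25.9857,7.6315)
T_A = V + ((C−V)·d_A)·d_A = V + 2.4788·d_A = (25.1996,7.2832)
T_B = V + ((C−V)·d_B)·d_B = V + 2.4788·d_B = (26.3872,8.3918)
sweep = 180° − θ = 141.7395°

center=(25.9857,7.6315) T_A=(25.1996,7.2832) T_B=(26.3872,8.3918) sweep=141.7395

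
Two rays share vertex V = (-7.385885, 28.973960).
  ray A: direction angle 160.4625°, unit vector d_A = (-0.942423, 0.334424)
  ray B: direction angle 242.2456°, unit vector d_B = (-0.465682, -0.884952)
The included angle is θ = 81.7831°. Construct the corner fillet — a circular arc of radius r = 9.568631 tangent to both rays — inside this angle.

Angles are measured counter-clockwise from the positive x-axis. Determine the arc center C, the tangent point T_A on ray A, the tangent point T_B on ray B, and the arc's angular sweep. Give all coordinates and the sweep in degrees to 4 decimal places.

center=(-20.9993,23.6515) T_A=(-17.7993,32.6692) T_B=(-12.5315,19.1956) sweep=98.2169

bisector direction at 201.3541° = (-0.931348,-0.364130)
center distance |VC| = r/sin(θ/2) = 9.568631/sin(40.8916°) = 14.616869
C = V + |VC|·bis = (-20.9993,23.6515)
T_A = V + ((C−V)·d_A)·d_A = V + 11.0496·d_A = (-17.7993,32.6692)
T_B = V + ((C−V)·d_B)·d_B = V + 11.0496·d_B = (-12.5315,19.1956)
sweep = 180° − θ = 98.2169°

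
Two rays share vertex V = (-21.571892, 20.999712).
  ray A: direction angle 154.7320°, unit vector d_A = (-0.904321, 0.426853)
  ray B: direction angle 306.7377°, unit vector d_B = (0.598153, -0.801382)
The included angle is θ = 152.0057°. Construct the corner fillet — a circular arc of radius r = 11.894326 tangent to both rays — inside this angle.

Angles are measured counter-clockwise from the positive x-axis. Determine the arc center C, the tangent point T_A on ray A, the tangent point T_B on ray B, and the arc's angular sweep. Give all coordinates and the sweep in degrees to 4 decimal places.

bisector direction at 230.7349° = (-0.632910,-0.774225)
center distance |VC| = r/sin(θ/2) = 11.894326/sin(76.0028°) = 12.258302
C = V + |VC|·bis = (-29.3303,11.5090)
T_A = V + ((C−V)·d_A)·d_A = V + 2.9650·d_A = (-24.2532,22.2653)
T_B = V + ((C−V)·d_B)·d_B = V + 2.9650·d_B = (-19.7984,18.6236)
sweep = 180° − θ = 27.9943°

center=(-29.3303,11.5090) T_A=(-24.2532,22.2653) T_B=(-19.7984,18.6236) sweep=27.9943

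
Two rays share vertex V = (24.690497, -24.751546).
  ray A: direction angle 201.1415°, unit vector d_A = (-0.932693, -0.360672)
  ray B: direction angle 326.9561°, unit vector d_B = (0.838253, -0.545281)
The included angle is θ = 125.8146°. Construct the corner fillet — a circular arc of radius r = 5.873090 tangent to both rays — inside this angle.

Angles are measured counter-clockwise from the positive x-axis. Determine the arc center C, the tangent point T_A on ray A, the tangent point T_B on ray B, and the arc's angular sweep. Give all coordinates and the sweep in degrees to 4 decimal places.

bisector direction at 264.0488° = (-0.103681,-0.994611)
center distance |VC| = r/sin(θ/2) = 5.873090/sin(62.9073°) = 6.596970
C = V + |VC|·bis = (24.0065,-31.3130)
T_A = V + ((C−V)·d_A)·d_A = V + 3.0045·d_A = (21.8883,-25.8352)
T_B = V + ((C−V)·d_B)·d_B = V + 3.0045·d_B = (27.2090,-26.3898)
sweep = 180° − θ = 54.1854°

center=(24.0065,-31.3130) T_A=(21.8883,-25.8352) T_B=(27.2090,-26.3898) sweep=54.1854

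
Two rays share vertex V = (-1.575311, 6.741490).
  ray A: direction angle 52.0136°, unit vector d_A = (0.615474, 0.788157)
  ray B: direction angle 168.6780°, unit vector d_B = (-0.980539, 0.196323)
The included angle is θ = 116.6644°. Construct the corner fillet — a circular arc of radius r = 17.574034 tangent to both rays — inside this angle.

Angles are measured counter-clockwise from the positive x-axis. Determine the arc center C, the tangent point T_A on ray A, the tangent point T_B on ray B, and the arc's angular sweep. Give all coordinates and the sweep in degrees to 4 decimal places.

bisector direction at 110.3458° = (-0.347685,0.937611)
center distance |VC| = r/sin(θ/2) = 17.574034/sin(58.3322°) = 20.648460
C = V + |VC|·bis = (-8.7545,26.1017)
T_A = V + ((C−V)·d_A)·d_A = V + 10.8403·d_A = (5.0966,15.2854)
T_B = V + ((C−V)·d_B)·d_B = V + 10.8403·d_B = (-12.2047,8.8697)
sweep = 180° − θ = 63.3356°

center=(-8.7545,26.1017) T_A=(5.0966,15.2854) T_B=(-12.2047,8.8697) sweep=63.3356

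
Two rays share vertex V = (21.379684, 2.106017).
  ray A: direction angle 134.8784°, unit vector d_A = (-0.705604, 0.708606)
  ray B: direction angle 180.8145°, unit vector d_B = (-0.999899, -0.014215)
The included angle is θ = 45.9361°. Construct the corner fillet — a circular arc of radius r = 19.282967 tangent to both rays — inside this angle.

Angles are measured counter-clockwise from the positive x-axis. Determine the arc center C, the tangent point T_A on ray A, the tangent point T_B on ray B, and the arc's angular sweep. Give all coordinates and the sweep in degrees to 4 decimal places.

center=(-24.3882,20.7403) T_A=(-10.7242,34.3464) T_B=(-24.1141,1.4592) sweep=134.0639

bisector direction at 157.8464° = (-0.926177,0.377090)
center distance |VC| = r/sin(θ/2) = 19.282967/sin(22.9681°) = 49.415913
C = V + |VC|·bis = (-24.3882,20.7403)
T_A = V + ((C−V)·d_A)·d_A = V + 45.4983·d_A = (-10.7242,34.3464)
T_B = V + ((C−V)·d_B)·d_B = V + 45.4983·d_B = (-24.1141,1.4592)
sweep = 180° − θ = 134.0639°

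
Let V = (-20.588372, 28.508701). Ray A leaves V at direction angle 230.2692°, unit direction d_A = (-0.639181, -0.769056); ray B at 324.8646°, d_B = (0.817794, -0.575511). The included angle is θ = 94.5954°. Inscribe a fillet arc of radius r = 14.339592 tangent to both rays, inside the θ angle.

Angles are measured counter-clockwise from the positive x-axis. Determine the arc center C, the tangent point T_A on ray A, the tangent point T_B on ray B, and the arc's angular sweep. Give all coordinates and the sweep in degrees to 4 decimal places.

bisector direction at 277.5669° = (0.131684,-0.991292)
center distance |VC| = r/sin(θ/2) = 14.339592/sin(47.2977°) = 19.512639
C = V + |VC|·bis = (-18.0189,9.1660)
T_A = V + ((C−V)·d_A)·d_A = V + 13.2333·d_A = (-29.0468,18.3316)
T_B = V + ((C−V)·d_B)·d_B = V + 13.2333·d_B = (-9.7663,20.8928)
sweep = 180° − θ = 85.4046°

center=(-18.0189,9.1660) T_A=(-29.0468,18.3316) T_B=(-9.7663,20.8928) sweep=85.4046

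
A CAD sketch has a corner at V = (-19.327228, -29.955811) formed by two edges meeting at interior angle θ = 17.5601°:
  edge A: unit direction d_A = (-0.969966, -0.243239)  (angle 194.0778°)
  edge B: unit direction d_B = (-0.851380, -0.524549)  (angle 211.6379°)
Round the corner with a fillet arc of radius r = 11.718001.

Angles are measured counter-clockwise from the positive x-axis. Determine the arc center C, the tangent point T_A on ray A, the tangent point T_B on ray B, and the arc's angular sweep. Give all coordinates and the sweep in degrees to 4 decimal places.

bisector direction at 202.8579° = (-0.921471,-0.388446)
center distance |VC| = r/sin(θ/2) = 11.718001/sin(8.7800°) = 76.768003
C = V + |VC|·bis = (-90.0667,-59.7760)
T_A = V + ((C−V)·d_A)·d_A = V + 75.8684·d_A = (-92.9170,-48.4100)
T_B = V + ((C−V)·d_B)·d_B = V + 75.8684·d_B = (-83.9201,-69.7525)
sweep = 180° − θ = 162.4399°

center=(-90.0667,-59.7760) T_A=(-92.9170,-48.4100) T_B=(-83.9201,-69.7525) sweep=162.4399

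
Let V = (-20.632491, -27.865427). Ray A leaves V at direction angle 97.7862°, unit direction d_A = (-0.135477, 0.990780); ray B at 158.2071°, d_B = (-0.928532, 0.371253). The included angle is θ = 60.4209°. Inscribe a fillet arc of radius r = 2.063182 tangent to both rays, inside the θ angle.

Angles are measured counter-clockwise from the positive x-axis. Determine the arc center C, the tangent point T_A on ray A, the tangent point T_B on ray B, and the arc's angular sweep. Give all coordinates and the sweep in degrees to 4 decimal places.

bisector direction at 127.9967° = (-0.615615,0.788047)
center distance |VC| = r/sin(θ/2) = 2.063182/sin(30.2105°) = 4.100306
C = V + |VC|·bis = (-23.1567,-24.6342)
T_A = V + ((C−V)·d_A)·d_A = V + 3.5434·d_A = (-21.1125,-24.3547)
T_B = V + ((C−V)·d_B)·d_B = V + 3.5434·d_B = (-23.9227,-26.5499)
sweep = 180° − θ = 119.5791°

center=(-23.1567,-24.6342) T_A=(-21.1125,-24.3547) T_B=(-23.9227,-26.5499) sweep=119.5791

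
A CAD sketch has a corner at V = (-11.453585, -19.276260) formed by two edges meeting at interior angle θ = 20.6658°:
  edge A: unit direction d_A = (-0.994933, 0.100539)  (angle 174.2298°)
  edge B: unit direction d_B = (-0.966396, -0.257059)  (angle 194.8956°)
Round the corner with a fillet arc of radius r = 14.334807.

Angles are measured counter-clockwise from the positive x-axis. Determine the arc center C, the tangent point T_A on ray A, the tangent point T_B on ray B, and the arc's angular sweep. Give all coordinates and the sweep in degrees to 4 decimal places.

center=(-91.1191,-25.6338) T_A=(-89.6779,-11.3716) T_B=(-87.4342,-39.4869) sweep=159.3342

bisector direction at 184.5627° = (-0.996831,-0.079550)
center distance |VC| = r/sin(θ/2) = 14.334807/sin(10.3329°) = 79.918800
C = V + |VC|·bis = (-91.1191,-25.6338)
T_A = V + ((C−V)·d_A)·d_A = V + 78.6227·d_A = (-89.6779,-11.3716)
T_B = V + ((C−V)·d_B)·d_B = V + 78.6227·d_B = (-87.4342,-39.4869)
sweep = 180° − θ = 159.3342°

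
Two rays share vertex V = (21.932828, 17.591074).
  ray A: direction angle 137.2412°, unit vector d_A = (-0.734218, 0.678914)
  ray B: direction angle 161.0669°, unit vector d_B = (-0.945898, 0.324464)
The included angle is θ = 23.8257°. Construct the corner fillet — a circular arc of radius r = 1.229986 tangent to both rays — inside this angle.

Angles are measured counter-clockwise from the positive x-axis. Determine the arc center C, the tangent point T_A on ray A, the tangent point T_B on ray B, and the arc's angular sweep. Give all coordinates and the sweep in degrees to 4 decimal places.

center=(16.8171,20.6462) T_A=(17.6522,21.5493) T_B=(16.4180,19.4828) sweep=156.1743

bisector direction at 149.1540° = (-0.858549,0.512732)
center distance |VC| = r/sin(θ/2) = 1.229986/sin(11.9129°) = 5.958552
C = V + |VC|·bis = (16.8171,20.6462)
T_A = V + ((C−V)·d_A)·d_A = V + 5.8302·d_A = (17.6522,21.5493)
T_B = V + ((C−V)·d_B)·d_B = V + 5.8302·d_B = (16.4180,19.4828)
sweep = 180° − θ = 156.1743°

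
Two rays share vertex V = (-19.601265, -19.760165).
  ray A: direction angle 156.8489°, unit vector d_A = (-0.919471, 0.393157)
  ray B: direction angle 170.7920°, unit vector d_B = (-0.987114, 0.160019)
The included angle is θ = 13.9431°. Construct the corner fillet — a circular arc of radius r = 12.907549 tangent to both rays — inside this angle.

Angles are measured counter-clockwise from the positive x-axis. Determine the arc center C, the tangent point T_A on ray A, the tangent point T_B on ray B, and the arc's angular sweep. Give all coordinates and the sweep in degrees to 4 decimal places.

center=(-121.7324,9.8722) T_A=(-116.6577,21.7403) T_B=(-123.7979,-2.8691) sweep=166.0569

bisector direction at 163.8204° = (-0.960393,0.278648)
center distance |VC| = r/sin(θ/2) = 12.907549/sin(6.9715°) = 106.343079
C = V + |VC|·bis = (-121.7324,9.8722)
T_A = V + ((C−V)·d_A)·d_A = V + 105.5568·d_A = (-116.6577,21.7403)
T_B = V + ((C−V)·d_B)·d_B = V + 105.5568·d_B = (-123.7979,-2.8691)
sweep = 180° − θ = 166.0569°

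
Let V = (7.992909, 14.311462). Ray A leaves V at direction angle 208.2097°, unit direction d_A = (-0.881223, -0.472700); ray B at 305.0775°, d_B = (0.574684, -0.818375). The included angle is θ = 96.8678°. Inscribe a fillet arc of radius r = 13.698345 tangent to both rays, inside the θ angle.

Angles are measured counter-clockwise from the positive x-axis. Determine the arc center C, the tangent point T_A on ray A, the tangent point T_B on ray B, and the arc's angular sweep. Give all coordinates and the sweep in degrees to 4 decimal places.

bisector direction at 256.6436° = (-0.231008,-0.972952)
center distance |VC| = r/sin(θ/2) = 13.698345/sin(48.4339°) = 18.308626
C = V + |VC|·bis = (3.7635,-3.5020)
T_A = V + ((C−V)·d_A)·d_A = V + 12.1475·d_A = (-2.7117,8.5694)
T_B = V + ((C−V)·d_B)·d_B = V + 12.1475·d_B = (14.9739,4.3703)
sweep = 180° − θ = 83.1322°

center=(3.7635,-3.5020) T_A=(-2.7117,8.5694) T_B=(14.9739,4.3703) sweep=83.1322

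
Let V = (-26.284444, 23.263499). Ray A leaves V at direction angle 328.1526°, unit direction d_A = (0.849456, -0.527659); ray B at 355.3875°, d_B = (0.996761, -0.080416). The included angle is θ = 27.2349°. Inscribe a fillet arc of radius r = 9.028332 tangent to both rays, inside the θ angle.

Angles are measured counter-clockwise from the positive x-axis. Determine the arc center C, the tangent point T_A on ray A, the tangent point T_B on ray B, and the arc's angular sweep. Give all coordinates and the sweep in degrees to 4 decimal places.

bisector direction at 341.7701° = (0.949809,-0.312831)
center distance |VC| = r/sin(θ/2) = 9.028332/sin(13.6174°) = 38.346942
C = V + |VC|·bis = (10.1378,11.2674)
T_A = V + ((C−V)·d_A)·d_A = V + 37.2690·d_A = (5.3739,3.5982)
T_B = V + ((C−V)·d_B)·d_B = V + 37.2690·d_B = (10.8638,20.2665)
sweep = 180° − θ = 152.7651°

center=(10.1378,11.2674) T_A=(5.3739,3.5982) T_B=(10.8638,20.2665) sweep=152.7651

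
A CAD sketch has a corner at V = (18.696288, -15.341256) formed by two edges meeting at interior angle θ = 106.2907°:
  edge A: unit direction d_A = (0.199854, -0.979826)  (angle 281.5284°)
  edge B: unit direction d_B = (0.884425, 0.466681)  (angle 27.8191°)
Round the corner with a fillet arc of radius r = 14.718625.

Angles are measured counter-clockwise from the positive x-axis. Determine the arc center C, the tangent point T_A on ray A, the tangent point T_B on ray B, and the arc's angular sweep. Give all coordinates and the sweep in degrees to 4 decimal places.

center=(35.3229,-23.2100) T_A=(20.9012,-26.1515) T_B=(28.4540,-10.1924) sweep=73.7093

bisector direction at 334.6737° = (0.903887,-0.427772)
center distance |VC| = r/sin(θ/2) = 14.718625/sin(53.1454°) = 18.394610
C = V + |VC|·bis = (35.3229,-23.2100)
T_A = V + ((C−V)·d_A)·d_A = V + 11.0328·d_A = (20.9012,-26.1515)
T_B = V + ((C−V)·d_B)·d_B = V + 11.0328·d_B = (28.4540,-10.1924)
sweep = 180° − θ = 73.7093°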